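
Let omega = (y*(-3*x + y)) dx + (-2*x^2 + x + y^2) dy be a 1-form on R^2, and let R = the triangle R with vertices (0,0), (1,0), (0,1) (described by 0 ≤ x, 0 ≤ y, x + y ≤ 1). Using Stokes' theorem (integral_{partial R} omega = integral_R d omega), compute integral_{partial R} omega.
integral_(partial R) omega = 0

Stokes: integral_partial_R omega = integral_R d omega with d omega = (∂Q/∂x - ∂P/∂y) dx ∧ dy.
  ∂Q/∂x = 1 - 4*x
  ∂P/∂y = -3*x + 2*y
  integrand = ∂Q/∂x - ∂P/∂y = -x - 2*y + 1.
Integrating over R: integral_0^1 integral_0^{1-x} (-x - 2*y + 1) dy dx = 0.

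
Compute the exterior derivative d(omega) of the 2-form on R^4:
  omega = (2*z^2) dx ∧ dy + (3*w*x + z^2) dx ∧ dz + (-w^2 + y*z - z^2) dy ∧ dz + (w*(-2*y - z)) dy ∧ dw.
d(omega) = (4*z) dx ∧ dy ∧ dz + (3*x) dx ∧ dz ∧ dw + (-w) dy ∧ dz ∧ dw

For a 2-form omega = sum_{i<j} g_{ij} dx_i ∧ dx_j, the exterior derivative is
  d(omega) = sum_{i<j} d(g_{ij}) ∧ dx_i ∧ dx_j = sum_{i<j, k} (∂g_{ij}/∂x_k) dx_k ∧ dx_i ∧ dx_j.
Expand each term, using dx_k ∧ dx_i ∧ dx_j = sgn(permutation) dx_{(a)} ∧ dx_{(b)} ∧ dx_{(c)} with (a < b < c) sorted:
  d(2*z^2) includes (∂/∂z)(2*z^2) dz = (4*z) dz, which multiplied by dx ∧ dy gives (4*z) dx ∧ dy ∧ dz
  d(3*w*x + z^2) includes (∂/∂w)(3*w*x + z^2) dw = (3*x) dw, which multiplied by dx ∧ dz gives (3*x) dx ∧ dz ∧ dw
  d(-w^2 + y*z - z^2) includes (∂/∂w)(-w^2 + y*z - z^2) dw = (-2*w) dw, which multiplied by dy ∧ dz gives (-2*w) dy ∧ dz ∧ dw
  d(w*(-2*y - z)) includes (∂/∂z)(w*(-2*y - z)) dz = (-w) dz, which multiplied by dy ∧ dw gives (w) dy ∧ dz ∧ dw
Collecting like 3-forms: d(omega) = (4*z) dx ∧ dy ∧ dz + (3*x) dx ∧ dz ∧ dw + (-w) dy ∧ dz ∧ dw.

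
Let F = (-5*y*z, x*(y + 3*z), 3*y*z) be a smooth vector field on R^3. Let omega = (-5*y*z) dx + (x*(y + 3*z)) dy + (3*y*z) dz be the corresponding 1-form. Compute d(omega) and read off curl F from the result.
d(omega) = (-3*x + 3*z) dy ∧ dz + (-5*y) dz ∧ dx + (y + 8*z) dx ∧ dy; curl F = (-3*x + 3*z, -5*y, y + 8*z)

d omega = sum_{i<j} (∂f_j/∂x_i - ∂f_i/∂x_j) dx_i ∧ dx_j. Under the identification (dy ∧ dz, dz ∧ dx, dx ∧ dy) ↔ (e_x, e_y, e_z), the coefficients are exactly the components of curl F. Compute:
  ∂R/∂y - ∂Q/∂z = (3*z) - (3*x) = -3*x + 3*z
  ∂P/∂z - ∂R/∂x = (-5*y) - (0) = -5*y
  ∂Q/∂x - ∂P/∂y = (y + 3*z) - (-5*z) = y + 8*z.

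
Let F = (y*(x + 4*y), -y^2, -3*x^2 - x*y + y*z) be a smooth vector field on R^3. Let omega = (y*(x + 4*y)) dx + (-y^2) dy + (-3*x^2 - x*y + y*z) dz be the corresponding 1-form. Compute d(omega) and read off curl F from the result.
d(omega) = (-x + z) dy ∧ dz + (6*x + y) dz ∧ dx + (-x - 8*y) dx ∧ dy; curl F = (-x + z, 6*x + y, -x - 8*y)

d omega = sum_{i<j} (∂f_j/∂x_i - ∂f_i/∂x_j) dx_i ∧ dx_j. Under the identification (dy ∧ dz, dz ∧ dx, dx ∧ dy) ↔ (e_x, e_y, e_z), the coefficients are exactly the components of curl F. Compute:
  ∂R/∂y - ∂Q/∂z = (-x + z) - (0) = -x + z
  ∂P/∂z - ∂R/∂x = (0) - (-6*x - y) = 6*x + y
  ∂Q/∂x - ∂P/∂y = (0) - (x + 8*y) = -x - 8*y.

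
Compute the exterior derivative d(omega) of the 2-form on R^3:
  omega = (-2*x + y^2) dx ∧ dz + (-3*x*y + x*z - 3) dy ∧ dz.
d(omega) = (-5*y + z) dx ∧ dy ∧ dz

For a 2-form omega = sum_{i<j} g_{ij} dx_i ∧ dx_j, the exterior derivative is
  d(omega) = sum_{i<j} d(g_{ij}) ∧ dx_i ∧ dx_j = sum_{i<j, k} (∂g_{ij}/∂x_k) dx_k ∧ dx_i ∧ dx_j.
Expand each term, using dx_k ∧ dx_i ∧ dx_j = sgn(permutation) dx_{(a)} ∧ dx_{(b)} ∧ dx_{(c)} with (a < b < c) sorted:
  d(-2*x + y^2) includes (∂/∂y)(-2*x + y^2) dy = (2*y) dy, which multiplied by dx ∧ dz gives (-2*y) dx ∧ dy ∧ dz
  d(-3*x*y + x*z - 3) includes (∂/∂x)(-3*x*y + x*z - 3) dx = (-3*y + z) dx, which multiplied by dy ∧ dz gives (-3*y + z) dx ∧ dy ∧ dz
Collecting like 3-forms: d(omega) = (-5*y + z) dx ∧ dy ∧ dz.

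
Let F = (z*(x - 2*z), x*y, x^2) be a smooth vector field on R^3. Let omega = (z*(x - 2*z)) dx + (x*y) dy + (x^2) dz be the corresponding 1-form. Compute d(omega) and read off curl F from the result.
d(omega) = (0) dy ∧ dz + (-x - 4*z) dz ∧ dx + (y) dx ∧ dy; curl F = (0, -x - 4*z, y)

d omega = sum_{i<j} (∂f_j/∂x_i - ∂f_i/∂x_j) dx_i ∧ dx_j. Under the identification (dy ∧ dz, dz ∧ dx, dx ∧ dy) ↔ (e_x, e_y, e_z), the coefficients are exactly the components of curl F. Compute:
  ∂R/∂y - ∂Q/∂z = (0) - (0) = 0
  ∂P/∂z - ∂R/∂x = (x - 4*z) - (2*x) = -x - 4*z
  ∂Q/∂x - ∂P/∂y = (y) - (0) = y.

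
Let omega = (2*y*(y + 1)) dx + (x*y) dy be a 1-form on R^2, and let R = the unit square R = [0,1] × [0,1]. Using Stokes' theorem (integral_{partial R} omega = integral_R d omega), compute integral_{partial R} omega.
integral_(partial R) omega = -7/2

Stokes: integral_partial_R omega = integral_R d omega with d omega = (∂Q/∂x - ∂P/∂y) dx ∧ dy.
  ∂Q/∂x = y
  ∂P/∂y = 4*y + 2
  integrand = ∂Q/∂x - ∂P/∂y = -3*y - 2.
Integrating over R: integral_0^1 integral_0^1 (-3*y - 2) dx dy = -7/2.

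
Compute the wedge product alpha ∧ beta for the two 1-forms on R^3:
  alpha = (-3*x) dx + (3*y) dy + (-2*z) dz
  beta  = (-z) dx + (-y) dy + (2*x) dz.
alpha ∧ beta = (3*y*(x + z)) dx ∧ dy + (-6*x^2 - 2*z^2) dx ∧ dz + (2*y*(3*x - z)) dy ∧ dz

Distribute the wedge, using dx_i ∧ dx_j = -dx_j ∧ dx_i and dx_i ∧ dx_i = 0. For each pair (i, j) with i < j, the coefficient of dx_i ∧ dx_j in alpha ∧ beta is (alpha_i * beta_j - alpha_j * beta_i). Collecting: alpha ∧ beta = (3*y*(x + z)) dx ∧ dy + (-6*x^2 - 2*z^2) dx ∧ dz + (2*y*(3*x - z)) dy ∧ dz.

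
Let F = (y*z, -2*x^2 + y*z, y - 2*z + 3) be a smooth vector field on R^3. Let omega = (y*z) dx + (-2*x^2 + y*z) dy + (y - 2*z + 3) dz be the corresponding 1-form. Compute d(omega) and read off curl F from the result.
d(omega) = (1 - y) dy ∧ dz + (y) dz ∧ dx + (-4*x - z) dx ∧ dy; curl F = (1 - y, y, -4*x - z)

d omega = sum_{i<j} (∂f_j/∂x_i - ∂f_i/∂x_j) dx_i ∧ dx_j. Under the identification (dy ∧ dz, dz ∧ dx, dx ∧ dy) ↔ (e_x, e_y, e_z), the coefficients are exactly the components of curl F. Compute:
  ∂R/∂y - ∂Q/∂z = (1) - (y) = 1 - y
  ∂P/∂z - ∂R/∂x = (y) - (0) = y
  ∂Q/∂x - ∂P/∂y = (-4*x) - (z) = -4*x - z.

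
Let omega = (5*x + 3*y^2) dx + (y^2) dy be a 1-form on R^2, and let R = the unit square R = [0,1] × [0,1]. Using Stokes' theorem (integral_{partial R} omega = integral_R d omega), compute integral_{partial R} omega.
integral_(partial R) omega = -3

Stokes: integral_partial_R omega = integral_R d omega with d omega = (∂Q/∂x - ∂P/∂y) dx ∧ dy.
  ∂Q/∂x = 0
  ∂P/∂y = 6*y
  integrand = ∂Q/∂x - ∂P/∂y = -6*y.
Integrating over R: integral_0^1 integral_0^1 (-6*y) dx dy = -3.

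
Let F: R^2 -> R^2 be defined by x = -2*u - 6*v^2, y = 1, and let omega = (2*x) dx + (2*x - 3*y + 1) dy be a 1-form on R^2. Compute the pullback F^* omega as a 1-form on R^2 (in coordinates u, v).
F^* omega = (8*u + 24*v^2) du + (48*v*(u + 3*v^2)) dv

Using F^*(f dg) = (f ∘ F) d(g ∘ F), substitute each coordinate x_i by F_i(u, v) in f_i, and replace dx_i by d F_i = (∂F_i/∂u) du + (∂F_i/∂v) dv.
  For the x component: f_1(F) = -4*u - 12*v^2; d F_1 = (-2) du + (-12*v) dv
  For the y component: f_2(F) = -4*u - 12*v^2 - 2; d F_2 = (0) du + (0) dv
Combining and collecting du, dv coefficients:
  coeff of du: 8*u + 24*v^2
  coeff of dv: 48*v*(u + 3*v^2)
F^* omega = (8*u + 24*v^2) du + (48*v*(u + 3*v^2)) dv.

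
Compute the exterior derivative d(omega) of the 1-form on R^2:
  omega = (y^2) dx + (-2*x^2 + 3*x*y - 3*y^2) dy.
d(omega) = (-4*x + y) dx ∧ dy

For a 1-form omega = sum_i f_i dx_i, the exterior derivative is
  d(omega) = sum_{i < j} (∂f_j/∂x_i - ∂f_i/∂x_j) dx_i ∧ dx_j.
  coefficient of dx ∧ dy: ∂f_2/∂x - ∂f_1/∂y = ∂(-2*x^2 + 3*x*y - 3*y^2)/∂x - ∂(y^2)/∂y = -4*x + y
Assembling: d(omega) = (-4*x + y) dx ∧ dy.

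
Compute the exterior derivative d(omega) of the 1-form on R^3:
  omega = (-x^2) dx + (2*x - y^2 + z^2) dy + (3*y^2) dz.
d(omega) = (2) dx ∧ dy + (6*y - 2*z) dy ∧ dz

For a 1-form omega = sum_i f_i dx_i, the exterior derivative is
  d(omega) = sum_{i < j} (∂f_j/∂x_i - ∂f_i/∂x_j) dx_i ∧ dx_j.
  coefficient of dx ∧ dy: ∂f_2/∂x - ∂f_1/∂y = ∂(2*x - y^2 + z^2)/∂x - ∂(-x^2)/∂y = 2
  coefficient of dy ∧ dz: ∂f_3/∂y - ∂f_2/∂z = ∂(3*y^2)/∂y - ∂(2*x - y^2 + z^2)/∂z = 6*y - 2*z
Assembling: d(omega) = (2) dx ∧ dy + (6*y - 2*z) dy ∧ dz.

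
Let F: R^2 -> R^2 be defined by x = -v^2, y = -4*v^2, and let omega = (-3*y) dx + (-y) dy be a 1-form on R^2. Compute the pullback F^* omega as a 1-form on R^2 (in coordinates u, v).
F^* omega = (-56*v^3) dv

Using F^*(f dg) = (f ∘ F) d(g ∘ F), substitute each coordinate x_i by F_i(u, v) in f_i, and replace dx_i by d F_i = (∂F_i/∂u) du + (∂F_i/∂v) dv.
  For the x component: f_1(F) = 12*v^2; d F_1 = (0) du + (-2*v) dv
  For the y component: f_2(F) = 4*v^2; d F_2 = (0) du + (-8*v) dv
Combining and collecting du, dv coefficients:
  coeff of du: 0
  coeff of dv: -56*v^3
F^* omega = (-56*v^3) dv.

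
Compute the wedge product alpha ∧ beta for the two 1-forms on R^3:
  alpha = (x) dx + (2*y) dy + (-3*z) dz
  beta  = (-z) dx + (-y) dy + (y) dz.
alpha ∧ beta = (y*(-x + 2*z)) dx ∧ dy + (x*y - 3*z^2) dx ∧ dz + (y*(2*y - 3*z)) dy ∧ dz

Distribute the wedge, using dx_i ∧ dx_j = -dx_j ∧ dx_i and dx_i ∧ dx_i = 0. For each pair (i, j) with i < j, the coefficient of dx_i ∧ dx_j in alpha ∧ beta is (alpha_i * beta_j - alpha_j * beta_i). Collecting: alpha ∧ beta = (y*(-x + 2*z)) dx ∧ dy + (x*y - 3*z^2) dx ∧ dz + (y*(2*y - 3*z)) dy ∧ dz.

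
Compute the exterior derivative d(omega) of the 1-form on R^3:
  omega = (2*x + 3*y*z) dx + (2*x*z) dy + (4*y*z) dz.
d(omega) = (-z) dx ∧ dy + (-3*y) dx ∧ dz + (-2*x + 4*z) dy ∧ dz

For a 1-form omega = sum_i f_i dx_i, the exterior derivative is
  d(omega) = sum_{i < j} (∂f_j/∂x_i - ∂f_i/∂x_j) dx_i ∧ dx_j.
  coefficient of dx ∧ dy: ∂f_2/∂x - ∂f_1/∂y = ∂(2*x*z)/∂x - ∂(2*x + 3*y*z)/∂y = -z
  coefficient of dx ∧ dz: ∂f_3/∂x - ∂f_1/∂z = ∂(4*y*z)/∂x - ∂(2*x + 3*y*z)/∂z = -3*y
  coefficient of dy ∧ dz: ∂f_3/∂y - ∂f_2/∂z = ∂(4*y*z)/∂y - ∂(2*x*z)/∂z = -2*x + 4*z
Assembling: d(omega) = (-z) dx ∧ dy + (-3*y) dx ∧ dz + (-2*x + 4*z) dy ∧ dz.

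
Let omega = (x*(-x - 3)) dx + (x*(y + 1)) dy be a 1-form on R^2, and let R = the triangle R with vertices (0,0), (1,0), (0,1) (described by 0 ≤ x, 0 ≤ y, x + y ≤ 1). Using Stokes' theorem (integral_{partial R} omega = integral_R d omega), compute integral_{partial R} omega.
integral_(partial R) omega = 2/3

Stokes: integral_partial_R omega = integral_R d omega with d omega = (∂Q/∂x - ∂P/∂y) dx ∧ dy.
  ∂Q/∂x = y + 1
  ∂P/∂y = 0
  integrand = ∂Q/∂x - ∂P/∂y = y + 1.
Integrating over R: integral_0^1 integral_0^{1-x} (y + 1) dy dx = 2/3.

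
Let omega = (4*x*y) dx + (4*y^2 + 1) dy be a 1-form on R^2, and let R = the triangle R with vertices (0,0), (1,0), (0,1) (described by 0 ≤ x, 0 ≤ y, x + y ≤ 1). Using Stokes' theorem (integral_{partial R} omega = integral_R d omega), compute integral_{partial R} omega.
integral_(partial R) omega = -2/3

Stokes: integral_partial_R omega = integral_R d omega with d omega = (∂Q/∂x - ∂P/∂y) dx ∧ dy.
  ∂Q/∂x = 0
  ∂P/∂y = 4*x
  integrand = ∂Q/∂x - ∂P/∂y = -4*x.
Integrating over R: integral_0^1 integral_0^{1-x} (-4*x) dy dx = -2/3.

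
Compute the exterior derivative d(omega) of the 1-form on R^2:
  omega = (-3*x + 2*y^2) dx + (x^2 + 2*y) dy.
d(omega) = (2*x - 4*y) dx ∧ dy

For a 1-form omega = sum_i f_i dx_i, the exterior derivative is
  d(omega) = sum_{i < j} (∂f_j/∂x_i - ∂f_i/∂x_j) dx_i ∧ dx_j.
  coefficient of dx ∧ dy: ∂f_2/∂x - ∂f_1/∂y = ∂(x^2 + 2*y)/∂x - ∂(-3*x + 2*y^2)/∂y = 2*x - 4*y
Assembling: d(omega) = (2*x - 4*y) dx ∧ dy.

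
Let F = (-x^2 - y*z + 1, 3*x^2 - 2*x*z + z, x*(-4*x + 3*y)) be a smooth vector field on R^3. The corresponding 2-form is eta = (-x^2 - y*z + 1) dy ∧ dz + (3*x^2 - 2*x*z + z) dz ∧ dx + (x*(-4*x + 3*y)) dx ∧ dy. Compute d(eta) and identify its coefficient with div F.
d(eta) = (-2*x) dx ∧ dy ∧ dz; div F = -2*x

For a 2-form in R^3 of the form above, applying d gives a 3-form with coefficient ∂P/∂x + ∂Q/∂y + ∂R/∂z:
  ∂P/∂x = -2*x
  ∂Q/∂y = 0
  ∂R/∂z = 0
Sum = -2*x, which is exactly div F.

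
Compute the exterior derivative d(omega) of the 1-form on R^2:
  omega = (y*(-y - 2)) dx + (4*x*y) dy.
d(omega) = (6*y + 2) dx ∧ dy

For a 1-form omega = sum_i f_i dx_i, the exterior derivative is
  d(omega) = sum_{i < j} (∂f_j/∂x_i - ∂f_i/∂x_j) dx_i ∧ dx_j.
  coefficient of dx ∧ dy: ∂f_2/∂x - ∂f_1/∂y = ∂(4*x*y)/∂x - ∂(y*(-y - 2))/∂y = 6*y + 2
Assembling: d(omega) = (6*y + 2) dx ∧ dy.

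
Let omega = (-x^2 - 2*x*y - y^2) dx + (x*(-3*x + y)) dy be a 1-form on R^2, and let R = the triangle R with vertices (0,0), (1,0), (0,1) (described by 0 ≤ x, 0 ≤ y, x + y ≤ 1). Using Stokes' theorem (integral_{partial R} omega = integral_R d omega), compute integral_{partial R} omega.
integral_(partial R) omega = -1/6

Stokes: integral_partial_R omega = integral_R d omega with d omega = (∂Q/∂x - ∂P/∂y) dx ∧ dy.
  ∂Q/∂x = -6*x + y
  ∂P/∂y = -2*x - 2*y
  integrand = ∂Q/∂x - ∂P/∂y = -4*x + 3*y.
Integrating over R: integral_0^1 integral_0^{1-x} (-4*x + 3*y) dy dx = -1/6.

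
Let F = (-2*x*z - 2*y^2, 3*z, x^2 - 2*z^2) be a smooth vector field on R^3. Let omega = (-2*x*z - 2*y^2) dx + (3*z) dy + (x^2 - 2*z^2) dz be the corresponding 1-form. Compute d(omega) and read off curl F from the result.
d(omega) = (-3) dy ∧ dz + (-4*x) dz ∧ dx + (4*y) dx ∧ dy; curl F = (-3, -4*x, 4*y)

d omega = sum_{i<j} (∂f_j/∂x_i - ∂f_i/∂x_j) dx_i ∧ dx_j. Under the identification (dy ∧ dz, dz ∧ dx, dx ∧ dy) ↔ (e_x, e_y, e_z), the coefficients are exactly the components of curl F. Compute:
  ∂R/∂y - ∂Q/∂z = (0) - (3) = -3
  ∂P/∂z - ∂R/∂x = (-2*x) - (2*x) = -4*x
  ∂Q/∂x - ∂P/∂y = (0) - (-4*y) = 4*y.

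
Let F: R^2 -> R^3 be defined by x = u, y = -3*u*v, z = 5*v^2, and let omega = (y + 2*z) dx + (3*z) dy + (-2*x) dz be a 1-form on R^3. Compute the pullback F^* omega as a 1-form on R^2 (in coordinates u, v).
F^* omega = (v*(-3*u - 45*v^2 + 10*v)) du + (5*u*v*(-9*v - 4)) dv

Using F^*(f dg) = (f ∘ F) d(g ∘ F), substitute each coordinate x_i by F_i(u, v) in f_i, and replace dx_i by d F_i = (∂F_i/∂u) du + (∂F_i/∂v) dv.
  For the x component: f_1(F) = v*(-3*u + 10*v); d F_1 = (1) du + (0) dv
  For the y component: f_2(F) = 15*v^2; d F_2 = (-3*v) du + (-3*u) dv
  For the z component: f_3(F) = -2*u; d F_3 = (0) du + (10*v) dv
Combining and collecting du, dv coefficients:
  coeff of du: v*(-3*u - 45*v^2 + 10*v)
  coeff of dv: 5*u*v*(-9*v - 4)
F^* omega = (v*(-3*u - 45*v^2 + 10*v)) du + (5*u*v*(-9*v - 4)) dv.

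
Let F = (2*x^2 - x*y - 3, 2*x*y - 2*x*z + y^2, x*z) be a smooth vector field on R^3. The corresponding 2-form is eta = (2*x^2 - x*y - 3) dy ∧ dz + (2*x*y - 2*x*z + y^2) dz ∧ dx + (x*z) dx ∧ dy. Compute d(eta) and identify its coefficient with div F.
d(eta) = (7*x + y) dx ∧ dy ∧ dz; div F = 7*x + y

For a 2-form in R^3 of the form above, applying d gives a 3-form with coefficient ∂P/∂x + ∂Q/∂y + ∂R/∂z:
  ∂P/∂x = 4*x - y
  ∂Q/∂y = 2*x + 2*y
  ∂R/∂z = x
Sum = 7*x + y, which is exactly div F.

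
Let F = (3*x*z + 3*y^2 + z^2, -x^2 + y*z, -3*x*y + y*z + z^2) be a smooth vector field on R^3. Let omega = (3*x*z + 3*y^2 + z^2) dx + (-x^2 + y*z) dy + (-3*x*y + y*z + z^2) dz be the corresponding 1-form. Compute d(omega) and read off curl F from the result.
d(omega) = (-3*x - y + z) dy ∧ dz + (3*x + 3*y + 2*z) dz ∧ dx + (-2*x - 6*y) dx ∧ dy; curl F = (-3*x - y + z, 3*x + 3*y + 2*z, -2*x - 6*y)

d omega = sum_{i<j} (∂f_j/∂x_i - ∂f_i/∂x_j) dx_i ∧ dx_j. Under the identification (dy ∧ dz, dz ∧ dx, dx ∧ dy) ↔ (e_x, e_y, e_z), the coefficients are exactly the components of curl F. Compute:
  ∂R/∂y - ∂Q/∂z = (-3*x + z) - (y) = -3*x - y + z
  ∂P/∂z - ∂R/∂x = (3*x + 2*z) - (-3*y) = 3*x + 3*y + 2*z
  ∂Q/∂x - ∂P/∂y = (-2*x) - (6*y) = -2*x - 6*y.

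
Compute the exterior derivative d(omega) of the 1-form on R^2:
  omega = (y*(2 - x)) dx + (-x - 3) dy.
d(omega) = (x - 3) dx ∧ dy

For a 1-form omega = sum_i f_i dx_i, the exterior derivative is
  d(omega) = sum_{i < j} (∂f_j/∂x_i - ∂f_i/∂x_j) dx_i ∧ dx_j.
  coefficient of dx ∧ dy: ∂f_2/∂x - ∂f_1/∂y = ∂(-x - 3)/∂x - ∂(y*(2 - x))/∂y = x - 3
Assembling: d(omega) = (x - 3) dx ∧ dy.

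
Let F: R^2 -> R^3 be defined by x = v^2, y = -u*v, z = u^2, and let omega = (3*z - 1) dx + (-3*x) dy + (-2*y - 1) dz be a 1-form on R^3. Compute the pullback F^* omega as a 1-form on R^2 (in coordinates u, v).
F^* omega = (4*u^2*v - 2*u + 3*v^3) du + (v*(6*u^2 + 3*u*v - 2)) dv

Using F^*(f dg) = (f ∘ F) d(g ∘ F), substitute each coordinate x_i by F_i(u, v) in f_i, and replace dx_i by d F_i = (∂F_i/∂u) du + (∂F_i/∂v) dv.
  For the x component: f_1(F) = 3*u^2 - 1; d F_1 = (0) du + (2*v) dv
  For the y component: f_2(F) = -3*v^2; d F_2 = (-v) du + (-u) dv
  For the z component: f_3(F) = 2*u*v - 1; d F_3 = (2*u) du + (0) dv
Combining and collecting du, dv coefficients:
  coeff of du: 4*u^2*v - 2*u + 3*v^3
  coeff of dv: v*(6*u^2 + 3*u*v - 2)
F^* omega = (4*u^2*v - 2*u + 3*v^3) du + (v*(6*u^2 + 3*u*v - 2)) dv.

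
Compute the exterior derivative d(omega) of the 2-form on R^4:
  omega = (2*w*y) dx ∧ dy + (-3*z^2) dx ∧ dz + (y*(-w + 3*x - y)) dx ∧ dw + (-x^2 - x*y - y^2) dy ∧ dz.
d(omega) = (w - 3*x + 4*y) dx ∧ dy ∧ dw + (-2*x - y) dx ∧ dy ∧ dz

For a 2-form omega = sum_{i<j} g_{ij} dx_i ∧ dx_j, the exterior derivative is
  d(omega) = sum_{i<j} d(g_{ij}) ∧ dx_i ∧ dx_j = sum_{i<j, k} (∂g_{ij}/∂x_k) dx_k ∧ dx_i ∧ dx_j.
Expand each term, using dx_k ∧ dx_i ∧ dx_j = sgn(permutation) dx_{(a)} ∧ dx_{(b)} ∧ dx_{(c)} with (a < b < c) sorted:
  d(2*w*y) includes (∂/∂w)(2*w*y) dw = (2*y) dw, which multiplied by dx ∧ dy gives (2*y) dx ∧ dy ∧ dw
  d(y*(-w + 3*x - y)) includes (∂/∂y)(y*(-w + 3*x - y)) dy = (-w + 3*x - 2*y) dy, which multiplied by dx ∧ dw gives (w - 3*x + 2*y) dx ∧ dy ∧ dw
  d(-x^2 - x*y - y^2) includes (∂/∂x)(-x^2 - x*y - y^2) dx = (-2*x - y) dx, which multiplied by dy ∧ dz gives (-2*x - y) dx ∧ dy ∧ dz
Collecting like 3-forms: d(omega) = (w - 3*x + 4*y) dx ∧ dy ∧ dw + (-2*x - y) dx ∧ dy ∧ dz.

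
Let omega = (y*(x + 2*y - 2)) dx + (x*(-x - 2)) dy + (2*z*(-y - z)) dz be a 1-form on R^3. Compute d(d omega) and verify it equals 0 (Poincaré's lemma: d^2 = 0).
d(d omega) = 0

Step 1: d omega = sum_{i<j} (∂f_j/∂x_i - ∂f_i/∂x_j) dx_i ∧ dx_j:
  coeff of dx ∧ dy: -3*x - 4*y
  coeff of dx ∧ dz: 0
  coeff of dy ∧ dz: -2*z
Step 2: Apply d again to each 2-form coefficient. The only possible 3-form in R^3 is dx ∧ dy ∧ dz, with coefficient
  ∂(coeff of dy∧dz)/∂x - ∂(coeff of dx∧dz)/∂y + ∂(coeff of dx∧dy)/∂z
  = ∂/∂x (-2*z) - ∂/∂y (0) + ∂/∂z (-3*x - 4*y).
Each of these terms simplifies to sums of mixed partials that cancel in pairs. The result is 0 (by equality of mixed partials for smooth functions — Schwarz / Clairaut).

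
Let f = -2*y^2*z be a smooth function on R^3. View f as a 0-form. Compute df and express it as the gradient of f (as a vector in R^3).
df = (0) dx + (-4*y*z) dy + (-2*y^2) dz; grad f = (0, -4*y*z, -2*y^2)

For a 0-form f, d f = (∂f/∂x) dx + (∂f/∂y) dy + (∂f/∂z) dz. The components of the vector representation are exactly the entries of grad f in Cartesian coordinates:
  ∂f/∂x = 0
  ∂f/∂y = -4*y*z
  ∂f/∂z = -2*y^2.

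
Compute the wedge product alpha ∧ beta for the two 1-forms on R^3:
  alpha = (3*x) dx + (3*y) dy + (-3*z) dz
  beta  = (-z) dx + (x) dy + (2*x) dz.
alpha ∧ beta = (3*x^2 + 3*y*z) dx ∧ dy + (6*x^2 - 3*z^2) dx ∧ dz + (3*x*(2*y + z)) dy ∧ dz

Distribute the wedge, using dx_i ∧ dx_j = -dx_j ∧ dx_i and dx_i ∧ dx_i = 0. For each pair (i, j) with i < j, the coefficient of dx_i ∧ dx_j in alpha ∧ beta is (alpha_i * beta_j - alpha_j * beta_i). Collecting: alpha ∧ beta = (3*x^2 + 3*y*z) dx ∧ dy + (6*x^2 - 3*z^2) dx ∧ dz + (3*x*(2*y + z)) dy ∧ dz.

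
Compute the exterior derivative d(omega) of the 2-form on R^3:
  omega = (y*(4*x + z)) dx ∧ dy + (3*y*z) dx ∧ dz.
d(omega) = (y - 3*z) dx ∧ dy ∧ dz

For a 2-form omega = sum_{i<j} g_{ij} dx_i ∧ dx_j, the exterior derivative is
  d(omega) = sum_{i<j} d(g_{ij}) ∧ dx_i ∧ dx_j = sum_{i<j, k} (∂g_{ij}/∂x_k) dx_k ∧ dx_i ∧ dx_j.
Expand each term, using dx_k ∧ dx_i ∧ dx_j = sgn(permutation) dx_{(a)} ∧ dx_{(b)} ∧ dx_{(c)} with (a < b < c) sorted:
  d(y*(4*x + z)) includes (∂/∂z)(y*(4*x + z)) dz = (y) dz, which multiplied by dx ∧ dy gives (y) dx ∧ dy ∧ dz
  d(3*y*z) includes (∂/∂y)(3*y*z) dy = (3*z) dy, which multiplied by dx ∧ dz gives (-3*z) dx ∧ dy ∧ dz
Collecting like 3-forms: d(omega) = (y - 3*z) dx ∧ dy ∧ dz.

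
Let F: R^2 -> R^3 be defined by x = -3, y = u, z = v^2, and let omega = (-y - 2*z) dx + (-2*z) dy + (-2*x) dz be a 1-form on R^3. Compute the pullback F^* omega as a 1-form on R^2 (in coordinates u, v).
F^* omega = (-2*v^2) du + (12*v) dv

Using F^*(f dg) = (f ∘ F) d(g ∘ F), substitute each coordinate x_i by F_i(u, v) in f_i, and replace dx_i by d F_i = (∂F_i/∂u) du + (∂F_i/∂v) dv.
  For the x component: f_1(F) = -u - 2*v^2; d F_1 = (0) du + (0) dv
  For the y component: f_2(F) = -2*v^2; d F_2 = (1) du + (0) dv
  For the z component: f_3(F) = 6; d F_3 = (0) du + (2*v) dv
Combining and collecting du, dv coefficients:
  coeff of du: -2*v^2
  coeff of dv: 12*v
F^* omega = (-2*v^2) du + (12*v) dv.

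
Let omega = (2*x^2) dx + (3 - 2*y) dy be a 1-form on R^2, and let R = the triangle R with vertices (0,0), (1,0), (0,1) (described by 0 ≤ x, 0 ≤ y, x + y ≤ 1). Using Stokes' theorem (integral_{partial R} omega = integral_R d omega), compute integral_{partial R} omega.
integral_(partial R) omega = 0

Stokes: integral_partial_R omega = integral_R d omega with d omega = (∂Q/∂x - ∂P/∂y) dx ∧ dy.
  ∂Q/∂x = 0
  ∂P/∂y = 0
  integrand = ∂Q/∂x - ∂P/∂y = 0.
Integrating over R: integral_0^1 integral_0^{1-x} (0) dy dx = 0.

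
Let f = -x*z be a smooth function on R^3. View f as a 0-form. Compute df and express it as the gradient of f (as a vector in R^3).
df = (-z) dx + (0) dy + (-x) dz; grad f = (-z, 0, -x)

For a 0-form f, d f = (∂f/∂x) dx + (∂f/∂y) dy + (∂f/∂z) dz. The components of the vector representation are exactly the entries of grad f in Cartesian coordinates:
  ∂f/∂x = -z
  ∂f/∂y = 0
  ∂f/∂z = -x.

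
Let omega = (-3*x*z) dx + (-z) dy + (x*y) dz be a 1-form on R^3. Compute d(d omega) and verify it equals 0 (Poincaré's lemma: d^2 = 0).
d(d omega) = 0

Step 1: d omega = sum_{i<j} (∂f_j/∂x_i - ∂f_i/∂x_j) dx_i ∧ dx_j:
  coeff of dx ∧ dy: 0
  coeff of dx ∧ dz: 3*x + y
  coeff of dy ∧ dz: x + 1
Step 2: Apply d again to each 2-form coefficient. The only possible 3-form in R^3 is dx ∧ dy ∧ dz, with coefficient
  ∂(coeff of dy∧dz)/∂x - ∂(coeff of dx∧dz)/∂y + ∂(coeff of dx∧dy)/∂z
  = ∂/∂x (x + 1) - ∂/∂y (3*x + y) + ∂/∂z (0).
Each of these terms simplifies to sums of mixed partials that cancel in pairs. The result is 0 (by equality of mixed partials for smooth functions — Schwarz / Clairaut).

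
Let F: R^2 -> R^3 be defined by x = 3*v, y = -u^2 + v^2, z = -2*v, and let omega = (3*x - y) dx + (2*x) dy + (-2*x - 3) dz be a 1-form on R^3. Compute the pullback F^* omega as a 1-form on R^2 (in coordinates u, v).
F^* omega = (-12*u*v) du + (3*u^2 + 9*v^2 + 39*v + 6) dv

Using F^*(f dg) = (f ∘ F) d(g ∘ F), substitute each coordinate x_i by F_i(u, v) in f_i, and replace dx_i by d F_i = (∂F_i/∂u) du + (∂F_i/∂v) dv.
  For the x component: f_1(F) = u^2 - v^2 + 9*v; d F_1 = (0) du + (3) dv
  For the y component: f_2(F) = 6*v; d F_2 = (-2*u) du + (2*v) dv
  For the z component: f_3(F) = -6*v - 3; d F_3 = (0) du + (-2) dv
Combining and collecting du, dv coefficients:
  coeff of du: -12*u*v
  coeff of dv: 3*u^2 + 9*v^2 + 39*v + 6
F^* omega = (-12*u*v) du + (3*u^2 + 9*v^2 + 39*v + 6) dv.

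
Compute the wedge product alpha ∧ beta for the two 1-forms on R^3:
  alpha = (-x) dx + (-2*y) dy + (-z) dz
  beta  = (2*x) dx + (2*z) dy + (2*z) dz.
alpha ∧ beta = (2*x*(2*y - z)) dx ∧ dy + (2*z*(-2*y + z)) dy ∧ dz

Distribute the wedge, using dx_i ∧ dx_j = -dx_j ∧ dx_i and dx_i ∧ dx_i = 0. For each pair (i, j) with i < j, the coefficient of dx_i ∧ dx_j in alpha ∧ beta is (alpha_i * beta_j - alpha_j * beta_i). Collecting: alpha ∧ beta = (2*x*(2*y - z)) dx ∧ dy + (2*z*(-2*y + z)) dy ∧ dz.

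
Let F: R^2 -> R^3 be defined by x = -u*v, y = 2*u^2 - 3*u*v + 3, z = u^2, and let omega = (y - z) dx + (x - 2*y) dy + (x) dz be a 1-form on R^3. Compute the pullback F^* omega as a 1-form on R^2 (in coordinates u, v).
F^* omega = (-16*u^3 + 29*u^2*v - 12*u*v^2 - 24*u + 15*v) du + (u*(11*u^2 - 12*u*v + 15)) dv

Using F^*(f dg) = (f ∘ F) d(g ∘ F), substitute each coordinate x_i by F_i(u, v) in f_i, and replace dx_i by d F_i = (∂F_i/∂u) du + (∂F_i/∂v) dv.
  For the x component: f_1(F) = u^2 - 3*u*v + 3; d F_1 = (-v) du + (-u) dv
  For the y component: f_2(F) = -4*u^2 + 5*u*v - 6; d F_2 = (4*u - 3*v) du + (-3*u) dv
  For the z component: f_3(F) = -u*v; d F_3 = (2*u) du + (0) dv
Combining and collecting du, dv coefficients:
  coeff of du: -16*u^3 + 29*u^2*v - 12*u*v^2 - 24*u + 15*v
  coeff of dv: u*(11*u^2 - 12*u*v + 15)
F^* omega = (-16*u^3 + 29*u^2*v - 12*u*v^2 - 24*u + 15*v) du + (u*(11*u^2 - 12*u*v + 15)) dv.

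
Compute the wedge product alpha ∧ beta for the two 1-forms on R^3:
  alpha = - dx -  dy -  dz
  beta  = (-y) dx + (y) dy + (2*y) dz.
alpha ∧ beta = (-2*y) dx ∧ dy + (-3*y) dx ∧ dz + (-y) dy ∧ dz

Distribute the wedge, using dx_i ∧ dx_j = -dx_j ∧ dx_i and dx_i ∧ dx_i = 0. For each pair (i, j) with i < j, the coefficient of dx_i ∧ dx_j in alpha ∧ beta is (alpha_i * beta_j - alpha_j * beta_i). Collecting: alpha ∧ beta = (-2*y) dx ∧ dy + (-3*y) dx ∧ dz + (-y) dy ∧ dz.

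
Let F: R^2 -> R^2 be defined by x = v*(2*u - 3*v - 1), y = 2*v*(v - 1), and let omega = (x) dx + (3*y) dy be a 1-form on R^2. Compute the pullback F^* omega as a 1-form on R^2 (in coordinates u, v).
F^* omega = (v^2*(4*u - 6*v - 2)) du + (v*(4*u^2 - 18*u*v - 4*u + 42*v^2 - 27*v + 13)) dv

Using F^*(f dg) = (f ∘ F) d(g ∘ F), substitute each coordinate x_i by F_i(u, v) in f_i, and replace dx_i by d F_i = (∂F_i/∂u) du + (∂F_i/∂v) dv.
  For the x component: f_1(F) = v*(2*u - 3*v - 1); d F_1 = (2*v) du + (2*u - 6*v - 1) dv
  For the y component: f_2(F) = 6*v*(v - 1); d F_2 = (0) du + (4*v - 2) dv
Combining and collecting du, dv coefficients:
  coeff of du: v^2*(4*u - 6*v - 2)
  coeff of dv: v*(4*u^2 - 18*u*v - 4*u + 42*v^2 - 27*v + 13)
F^* omega = (v^2*(4*u - 6*v - 2)) du + (v*(4*u^2 - 18*u*v - 4*u + 42*v^2 - 27*v + 13)) dv.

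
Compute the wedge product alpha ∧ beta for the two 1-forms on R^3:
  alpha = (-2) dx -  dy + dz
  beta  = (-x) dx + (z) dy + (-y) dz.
alpha ∧ beta = (-x - 2*z) dx ∧ dy + (x + 2*y) dx ∧ dz + (y - z) dy ∧ dz

Distribute the wedge, using dx_i ∧ dx_j = -dx_j ∧ dx_i and dx_i ∧ dx_i = 0. For each pair (i, j) with i < j, the coefficient of dx_i ∧ dx_j in alpha ∧ beta is (alpha_i * beta_j - alpha_j * beta_i). Collecting: alpha ∧ beta = (-x - 2*z) dx ∧ dy + (x + 2*y) dx ∧ dz + (y - z) dy ∧ dz.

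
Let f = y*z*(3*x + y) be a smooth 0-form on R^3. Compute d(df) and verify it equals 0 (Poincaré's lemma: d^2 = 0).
d(df) = 0

Step 1: df = sum_i (∂f/∂x_i) dx_i = (3*y*z) dx + (z*(3*x + 2*y)) dy + (y*(3*x + y)) dz.
Step 2: Apply d again. Using the 1-form formula, the coefficient of dx ∧ dy in d(df) is ∂^2 f/∂x ∂y - ∂^2 f/∂y ∂x = (3*z) - (3*z) = 0 (equality of mixed partials for smooth f).
Similarly for dx ∧ dz and dy ∧ dz — all coefficients vanish. So d(df) = 0.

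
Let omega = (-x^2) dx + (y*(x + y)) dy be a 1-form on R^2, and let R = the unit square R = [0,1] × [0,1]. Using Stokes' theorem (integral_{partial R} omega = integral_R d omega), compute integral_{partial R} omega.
integral_(partial R) omega = 1/2

Stokes: integral_partial_R omega = integral_R d omega with d omega = (∂Q/∂x - ∂P/∂y) dx ∧ dy.
  ∂Q/∂x = y
  ∂P/∂y = 0
  integrand = ∂Q/∂x - ∂P/∂y = y.
Integrating over R: integral_0^1 integral_0^1 (y) dx dy = 1/2.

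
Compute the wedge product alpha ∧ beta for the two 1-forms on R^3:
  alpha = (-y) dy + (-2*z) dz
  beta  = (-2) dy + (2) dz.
alpha ∧ beta = (-2*y - 4*z) dy ∧ dz

Distribute the wedge, using dx_i ∧ dx_j = -dx_j ∧ dx_i and dx_i ∧ dx_i = 0. For each pair (i, j) with i < j, the coefficient of dx_i ∧ dx_j in alpha ∧ beta is (alpha_i * beta_j - alpha_j * beta_i). Collecting: alpha ∧ beta = (-2*y - 4*z) dy ∧ dz.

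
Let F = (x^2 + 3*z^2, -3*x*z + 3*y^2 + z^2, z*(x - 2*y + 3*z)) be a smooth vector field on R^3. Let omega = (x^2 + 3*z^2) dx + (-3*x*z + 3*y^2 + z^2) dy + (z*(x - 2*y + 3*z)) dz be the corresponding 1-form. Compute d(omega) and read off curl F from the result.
d(omega) = (3*x - 4*z) dy ∧ dz + (5*z) dz ∧ dx + (-3*z) dx ∧ dy; curl F = (3*x - 4*z, 5*z, -3*z)

d omega = sum_{i<j} (∂f_j/∂x_i - ∂f_i/∂x_j) dx_i ∧ dx_j. Under the identification (dy ∧ dz, dz ∧ dx, dx ∧ dy) ↔ (e_x, e_y, e_z), the coefficients are exactly the components of curl F. Compute:
  ∂R/∂y - ∂Q/∂z = (-2*z) - (-3*x + 2*z) = 3*x - 4*z
  ∂P/∂z - ∂R/∂x = (6*z) - (z) = 5*z
  ∂Q/∂x - ∂P/∂y = (-3*z) - (0) = -3*z.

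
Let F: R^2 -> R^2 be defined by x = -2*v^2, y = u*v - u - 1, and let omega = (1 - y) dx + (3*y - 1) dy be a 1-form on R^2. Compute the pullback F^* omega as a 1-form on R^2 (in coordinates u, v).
F^* omega = (3*u*v^2 - 6*u*v + 3*u - 4*v + 4) du + (3*u^2*v - 3*u^2 + 4*u*v^2 - 4*u*v - 4*u - 8*v) dv

Using F^*(f dg) = (f ∘ F) d(g ∘ F), substitute each coordinate x_i by F_i(u, v) in f_i, and replace dx_i by d F_i = (∂F_i/∂u) du + (∂F_i/∂v) dv.
  For the x component: f_1(F) = -u*v + u + 2; d F_1 = (0) du + (-4*v) dv
  For the y component: f_2(F) = 3*u*v - 3*u - 4; d F_2 = (v - 1) du + (u) dv
Combining and collecting du, dv coefficients:
  coeff of du: 3*u*v^2 - 6*u*v + 3*u - 4*v + 4
  coeff of dv: 3*u^2*v - 3*u^2 + 4*u*v^2 - 4*u*v - 4*u - 8*v
F^* omega = (3*u*v^2 - 6*u*v + 3*u - 4*v + 4) du + (3*u^2*v - 3*u^2 + 4*u*v^2 - 4*u*v - 4*u - 8*v) dv.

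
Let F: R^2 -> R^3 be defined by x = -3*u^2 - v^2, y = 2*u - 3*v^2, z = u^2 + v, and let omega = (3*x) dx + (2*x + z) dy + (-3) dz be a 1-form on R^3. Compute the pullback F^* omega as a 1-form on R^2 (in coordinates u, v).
F^* omega = (54*u^3 - 10*u^2 + 18*u*v^2 - 6*u - 4*v^2 + 2*v) du + (48*u^2*v + 18*v^3 - 6*v^2 - 3) dv

Using F^*(f dg) = (f ∘ F) d(g ∘ F), substitute each coordinate x_i by F_i(u, v) in f_i, and replace dx_i by d F_i = (∂F_i/∂u) du + (∂F_i/∂v) dv.
  For the x component: f_1(F) = -9*u^2 - 3*v^2; d F_1 = (-6*u) du + (-2*v) dv
  For the y component: f_2(F) = -5*u^2 - 2*v^2 + v; d F_2 = (2) du + (-6*v) dv
  For the z component: f_3(F) = -3; d F_3 = (2*u) du + (1) dv
Combining and collecting du, dv coefficients:
  coeff of du: 54*u^3 - 10*u^2 + 18*u*v^2 - 6*u - 4*v^2 + 2*v
  coeff of dv: 48*u^2*v + 18*v^3 - 6*v^2 - 3
F^* omega = (54*u^3 - 10*u^2 + 18*u*v^2 - 6*u - 4*v^2 + 2*v) du + (48*u^2*v + 18*v^3 - 6*v^2 - 3) dv.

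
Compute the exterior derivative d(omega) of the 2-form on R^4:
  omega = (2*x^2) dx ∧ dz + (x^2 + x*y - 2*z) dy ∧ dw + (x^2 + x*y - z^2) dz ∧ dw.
d(omega) = (2*x + y) dx ∧ dy ∧ dw + (x + 2) dy ∧ dz ∧ dw + (2*x + y) dx ∧ dz ∧ dw

For a 2-form omega = sum_{i<j} g_{ij} dx_i ∧ dx_j, the exterior derivative is
  d(omega) = sum_{i<j} d(g_{ij}) ∧ dx_i ∧ dx_j = sum_{i<j, k} (∂g_{ij}/∂x_k) dx_k ∧ dx_i ∧ dx_j.
Expand each term, using dx_k ∧ dx_i ∧ dx_j = sgn(permutation) dx_{(a)} ∧ dx_{(b)} ∧ dx_{(c)} with (a < b < c) sorted:
  d(x^2 + x*y - 2*z) includes (∂/∂x)(x^2 + x*y - 2*z) dx = (2*x + y) dx, which multiplied by dy ∧ dw gives (2*x + y) dx ∧ dy ∧ dw
  d(x^2 + x*y - 2*z) includes (∂/∂z)(x^2 + x*y - 2*z) dz = (-2) dz, which multiplied by dy ∧ dw gives (2) dy ∧ dz ∧ dw
  d(x^2 + x*y - z^2) includes (∂/∂x)(x^2 + x*y - z^2) dx = (2*x + y) dx, which multiplied by dz ∧ dw gives (2*x + y) dx ∧ dz ∧ dw
  d(x^2 + x*y - z^2) includes (∂/∂y)(x^2 + x*y - z^2) dy = (x) dy, which multiplied by dz ∧ dw gives (x) dy ∧ dz ∧ dw
Collecting like 3-forms: d(omega) = (2*x + y) dx ∧ dy ∧ dw + (x + 2) dy ∧ dz ∧ dw + (2*x + y) dx ∧ dz ∧ dw.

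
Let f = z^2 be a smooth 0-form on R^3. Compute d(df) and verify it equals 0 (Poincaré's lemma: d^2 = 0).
d(df) = 0

Step 1: df = sum_i (∂f/∂x_i) dx_i = (0) dx + (0) dy + (2*z) dz.
Step 2: Apply d again. Using the 1-form formula, the coefficient of dx ∧ dy in d(df) is ∂^2 f/∂x ∂y - ∂^2 f/∂y ∂x = (0) - (0) = 0 (equality of mixed partials for smooth f).
Similarly for dx ∧ dz and dy ∧ dz — all coefficients vanish. So d(df) = 0.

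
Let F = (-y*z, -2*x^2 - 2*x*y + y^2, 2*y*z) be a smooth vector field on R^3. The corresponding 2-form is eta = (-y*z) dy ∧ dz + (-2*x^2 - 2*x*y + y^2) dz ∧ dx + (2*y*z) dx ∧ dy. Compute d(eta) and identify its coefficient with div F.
d(eta) = (-2*x + 4*y) dx ∧ dy ∧ dz; div F = -2*x + 4*y

For a 2-form in R^3 of the form above, applying d gives a 3-form with coefficient ∂P/∂x + ∂Q/∂y + ∂R/∂z:
  ∂P/∂x = 0
  ∂Q/∂y = -2*x + 2*y
  ∂R/∂z = 2*y
Sum = -2*x + 4*y, which is exactly div F.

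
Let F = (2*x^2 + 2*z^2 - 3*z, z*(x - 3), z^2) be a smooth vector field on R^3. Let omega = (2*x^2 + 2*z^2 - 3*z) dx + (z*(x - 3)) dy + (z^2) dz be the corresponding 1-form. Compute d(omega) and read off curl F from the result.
d(omega) = (3 - x) dy ∧ dz + (4*z - 3) dz ∧ dx + (z) dx ∧ dy; curl F = (3 - x, 4*z - 3, z)

d omega = sum_{i<j} (∂f_j/∂x_i - ∂f_i/∂x_j) dx_i ∧ dx_j. Under the identification (dy ∧ dz, dz ∧ dx, dx ∧ dy) ↔ (e_x, e_y, e_z), the coefficients are exactly the components of curl F. Compute:
  ∂R/∂y - ∂Q/∂z = (0) - (x - 3) = 3 - x
  ∂P/∂z - ∂R/∂x = (4*z - 3) - (0) = 4*z - 3
  ∂Q/∂x - ∂P/∂y = (z) - (0) = z.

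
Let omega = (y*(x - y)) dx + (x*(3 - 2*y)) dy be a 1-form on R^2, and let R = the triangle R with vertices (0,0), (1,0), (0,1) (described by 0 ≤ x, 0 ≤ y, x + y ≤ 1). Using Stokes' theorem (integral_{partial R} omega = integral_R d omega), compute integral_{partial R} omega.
integral_(partial R) omega = 4/3

Stokes: integral_partial_R omega = integral_R d omega with d omega = (∂Q/∂x - ∂P/∂y) dx ∧ dy.
  ∂Q/∂x = 3 - 2*y
  ∂P/∂y = x - 2*y
  integrand = ∂Q/∂x - ∂P/∂y = 3 - x.
Integrating over R: integral_0^1 integral_0^{1-x} (3 - x) dy dx = 4/3.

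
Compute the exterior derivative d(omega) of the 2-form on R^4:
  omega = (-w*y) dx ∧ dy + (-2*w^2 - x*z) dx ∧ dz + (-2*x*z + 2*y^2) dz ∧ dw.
d(omega) = (-y) dx ∧ dy ∧ dw + (-4*w - 2*z) dx ∧ dz ∧ dw + (4*y) dy ∧ dz ∧ dw

For a 2-form omega = sum_{i<j} g_{ij} dx_i ∧ dx_j, the exterior derivative is
  d(omega) = sum_{i<j} d(g_{ij}) ∧ dx_i ∧ dx_j = sum_{i<j, k} (∂g_{ij}/∂x_k) dx_k ∧ dx_i ∧ dx_j.
Expand each term, using dx_k ∧ dx_i ∧ dx_j = sgn(permutation) dx_{(a)} ∧ dx_{(b)} ∧ dx_{(c)} with (a < b < c) sorted:
  d(-w*y) includes (∂/∂w)(-w*y) dw = (-y) dw, which multiplied by dx ∧ dy gives (-y) dx ∧ dy ∧ dw
  d(-2*w^2 - x*z) includes (∂/∂w)(-2*w^2 - x*z) dw = (-4*w) dw, which multiplied by dx ∧ dz gives (-4*w) dx ∧ dz ∧ dw
  d(-2*x*z + 2*y^2) includes (∂/∂x)(-2*x*z + 2*y^2) dx = (-2*z) dx, which multiplied by dz ∧ dw gives (-2*z) dx ∧ dz ∧ dw
  d(-2*x*z + 2*y^2) includes (∂/∂y)(-2*x*z + 2*y^2) dy = (4*y) dy, which multiplied by dz ∧ dw gives (4*y) dy ∧ dz ∧ dw
Collecting like 3-forms: d(omega) = (-y) dx ∧ dy ∧ dw + (-4*w - 2*z) dx ∧ dz ∧ dw + (4*y) dy ∧ dz ∧ dw.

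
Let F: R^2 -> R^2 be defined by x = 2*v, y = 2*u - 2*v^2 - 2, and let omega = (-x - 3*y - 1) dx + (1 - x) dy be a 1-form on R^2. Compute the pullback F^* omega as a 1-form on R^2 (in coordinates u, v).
F^* omega = (2 - 4*v) du + (-12*u + 20*v^2 - 8*v + 10) dv

Using F^*(f dg) = (f ∘ F) d(g ∘ F), substitute each coordinate x_i by F_i(u, v) in f_i, and replace dx_i by d F_i = (∂F_i/∂u) du + (∂F_i/∂v) dv.
  For the x component: f_1(F) = -6*u + 6*v^2 - 2*v + 5; d F_1 = (0) du + (2) dv
  For the y component: f_2(F) = 1 - 2*v; d F_2 = (2) du + (-4*v) dv
Combining and collecting du, dv coefficients:
  coeff of du: 2 - 4*v
  coeff of dv: -12*u + 20*v^2 - 8*v + 10
F^* omega = (2 - 4*v) du + (-12*u + 20*v^2 - 8*v + 10) dv.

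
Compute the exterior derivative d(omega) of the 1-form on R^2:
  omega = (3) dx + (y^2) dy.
d(omega) = 0

For a 1-form omega = sum_i f_i dx_i, the exterior derivative is
  d(omega) = sum_{i < j} (∂f_j/∂x_i - ∂f_i/∂x_j) dx_i ∧ dx_j.

Assembling: d(omega) = 0.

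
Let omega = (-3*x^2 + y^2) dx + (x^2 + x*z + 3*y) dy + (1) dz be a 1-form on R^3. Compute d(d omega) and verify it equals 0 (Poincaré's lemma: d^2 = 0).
d(d omega) = 0

Step 1: d omega = sum_{i<j} (∂f_j/∂x_i - ∂f_i/∂x_j) dx_i ∧ dx_j:
  coeff of dx ∧ dy: 2*x - 2*y + z
  coeff of dx ∧ dz: 0
  coeff of dy ∧ dz: -x
Step 2: Apply d again to each 2-form coefficient. The only possible 3-form in R^3 is dx ∧ dy ∧ dz, with coefficient
  ∂(coeff of dy∧dz)/∂x - ∂(coeff of dx∧dz)/∂y + ∂(coeff of dx∧dy)/∂z
  = ∂/∂x (-x) - ∂/∂y (0) + ∂/∂z (2*x - 2*y + z).
Each of these terms simplifies to sums of mixed partials that cancel in pairs. The result is 0 (by equality of mixed partials for smooth functions — Schwarz / Clairaut).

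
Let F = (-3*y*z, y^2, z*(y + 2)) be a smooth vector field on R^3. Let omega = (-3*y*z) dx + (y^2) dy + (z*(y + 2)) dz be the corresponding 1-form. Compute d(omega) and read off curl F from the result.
d(omega) = (z) dy ∧ dz + (-3*y) dz ∧ dx + (3*z) dx ∧ dy; curl F = (z, -3*y, 3*z)

d omega = sum_{i<j} (∂f_j/∂x_i - ∂f_i/∂x_j) dx_i ∧ dx_j. Under the identification (dy ∧ dz, dz ∧ dx, dx ∧ dy) ↔ (e_x, e_y, e_z), the coefficients are exactly the components of curl F. Compute:
  ∂R/∂y - ∂Q/∂z = (z) - (0) = z
  ∂P/∂z - ∂R/∂x = (-3*y) - (0) = -3*y
  ∂Q/∂x - ∂P/∂y = (0) - (-3*z) = 3*z.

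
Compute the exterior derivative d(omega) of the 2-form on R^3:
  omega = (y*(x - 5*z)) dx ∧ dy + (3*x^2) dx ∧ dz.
d(omega) = (-5*y) dx ∧ dy ∧ dz

For a 2-form omega = sum_{i<j} g_{ij} dx_i ∧ dx_j, the exterior derivative is
  d(omega) = sum_{i<j} d(g_{ij}) ∧ dx_i ∧ dx_j = sum_{i<j, k} (∂g_{ij}/∂x_k) dx_k ∧ dx_i ∧ dx_j.
Expand each term, using dx_k ∧ dx_i ∧ dx_j = sgn(permutation) dx_{(a)} ∧ dx_{(b)} ∧ dx_{(c)} with (a < b < c) sorted:
  d(y*(x - 5*z)) includes (∂/∂z)(y*(x - 5*z)) dz = (-5*y) dz, which multiplied by dx ∧ dy gives (-5*y) dx ∧ dy ∧ dz
Collecting like 3-forms: d(omega) = (-5*y) dx ∧ dy ∧ dz.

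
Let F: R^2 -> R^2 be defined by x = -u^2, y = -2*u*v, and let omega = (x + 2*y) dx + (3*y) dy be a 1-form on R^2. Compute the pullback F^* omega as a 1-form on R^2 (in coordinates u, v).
F^* omega = (2*u*(u^2 + 4*u*v + 6*v^2)) du + (12*u^2*v) dv

Using F^*(f dg) = (f ∘ F) d(g ∘ F), substitute each coordinate x_i by F_i(u, v) in f_i, and replace dx_i by d F_i = (∂F_i/∂u) du + (∂F_i/∂v) dv.
  For the x component: f_1(F) = u*(-u - 4*v); d F_1 = (-2*u) du + (0) dv
  For the y component: f_2(F) = -6*u*v; d F_2 = (-2*v) du + (-2*u) dv
Combining and collecting du, dv coefficients:
  coeff of du: 2*u*(u^2 + 4*u*v + 6*v^2)
  coeff of dv: 12*u^2*v
F^* omega = (2*u*(u^2 + 4*u*v + 6*v^2)) du + (12*u^2*v) dv.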